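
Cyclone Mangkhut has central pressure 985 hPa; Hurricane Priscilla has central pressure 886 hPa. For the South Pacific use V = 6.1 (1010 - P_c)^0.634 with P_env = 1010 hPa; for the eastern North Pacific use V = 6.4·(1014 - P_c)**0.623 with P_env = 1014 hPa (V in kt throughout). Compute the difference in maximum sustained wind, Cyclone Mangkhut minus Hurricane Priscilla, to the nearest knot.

Cyclone Mangkhut: ΔP = 25; V ≈ 6.1 × 25^0.634 ≈ 46.95 kt.
Hurricane Priscilla: ΔP = 128; V ≈ 6.4 × 128^0.623 ≈ 131.51 kt.
Difference ≈ 46.95 − 131.51 = -84.56 → -85 kt.

-85 kt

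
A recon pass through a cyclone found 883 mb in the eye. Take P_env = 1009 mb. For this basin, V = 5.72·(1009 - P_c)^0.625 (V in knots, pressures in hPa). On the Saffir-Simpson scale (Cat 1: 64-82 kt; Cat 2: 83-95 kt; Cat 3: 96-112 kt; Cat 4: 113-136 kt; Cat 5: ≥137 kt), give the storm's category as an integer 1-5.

ΔP = 1009 − 883 = 126 mb.
V ≈ 5.72 × 126^0.625 = 5.72 × 20.55 ≈ 118 kt.
118 kt falls in the Category 4 band.

4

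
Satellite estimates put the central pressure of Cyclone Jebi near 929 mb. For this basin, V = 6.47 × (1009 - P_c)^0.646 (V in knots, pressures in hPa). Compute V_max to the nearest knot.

ΔP = 1009 − 929 = 80 mb.
80^0.646 ≈ 16.959.
V ≈ 6.47 × 16.959 ≈ 109.7 kt.

110 kt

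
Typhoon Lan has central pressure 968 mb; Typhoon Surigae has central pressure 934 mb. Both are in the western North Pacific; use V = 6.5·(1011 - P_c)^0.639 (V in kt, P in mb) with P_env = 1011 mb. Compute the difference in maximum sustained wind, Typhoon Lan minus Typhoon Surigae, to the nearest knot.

-32 kt

Typhoon Lan: ΔP = 43; V ≈ 6.5 × 43^0.639 ≈ 71.90 kt.
Typhoon Surigae: ΔP = 77; V ≈ 6.5 × 77^0.639 ≈ 104.32 kt.
Difference ≈ 71.90 − 104.32 = -32.42 → -32 kt.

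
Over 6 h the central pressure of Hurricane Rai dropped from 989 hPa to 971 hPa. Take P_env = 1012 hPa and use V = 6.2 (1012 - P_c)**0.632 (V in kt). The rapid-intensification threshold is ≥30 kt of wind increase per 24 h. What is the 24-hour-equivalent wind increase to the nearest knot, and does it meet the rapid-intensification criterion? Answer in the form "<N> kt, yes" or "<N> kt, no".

79 kt, yes

V₁: ΔP = 23, V ≈ 6.2 × 23^0.632 ≈ 44.98 kt.
V₂: ΔP = 41, V ≈ 6.2 × 41^0.632 ≈ 64.81 kt.
ΔV over 6 h = 19.83 kt → 24 h equivalent = 19.83 × 24/6 ≈ 79.32 kt.
79 kt ≥ 30 kt ⇒ rapid intensification.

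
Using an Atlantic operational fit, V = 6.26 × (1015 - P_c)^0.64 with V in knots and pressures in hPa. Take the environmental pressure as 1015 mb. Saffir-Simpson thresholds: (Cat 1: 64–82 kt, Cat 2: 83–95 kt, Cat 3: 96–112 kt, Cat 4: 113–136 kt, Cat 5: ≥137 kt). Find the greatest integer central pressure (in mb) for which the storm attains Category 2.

958 mb

Category 2 begins at V = 83 kt.
Required ΔP = (83/6.26)^(1/0.64) = 13.259^1.562 ≈ 56.74 mb.
P_c ≤ 1015 − 56.74 = 958.26, so the highest integer P_c is 958 mb.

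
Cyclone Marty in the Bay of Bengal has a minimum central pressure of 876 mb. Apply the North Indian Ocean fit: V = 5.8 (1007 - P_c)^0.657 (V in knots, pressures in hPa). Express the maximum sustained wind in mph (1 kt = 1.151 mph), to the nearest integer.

ΔP = 1007 − 876 = 131 mb.
V ≈ 5.8 × 131^0.657 = 5.8 × 24.606 ≈ 142.717 kt.
142.717 × 1.151 ≈ 164.27 mph → 164 mph.

164 mph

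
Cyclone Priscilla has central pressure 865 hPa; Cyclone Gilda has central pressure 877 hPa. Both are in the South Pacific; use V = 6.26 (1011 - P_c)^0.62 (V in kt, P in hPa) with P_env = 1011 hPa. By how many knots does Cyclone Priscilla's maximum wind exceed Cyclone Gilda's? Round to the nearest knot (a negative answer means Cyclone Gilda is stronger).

Cyclone Priscilla: ΔP = 146; V ≈ 6.26 × 146^0.62 ≈ 137.55 kt.
Cyclone Gilda: ΔP = 134; V ≈ 6.26 × 134^0.62 ≈ 130.43 kt.
Difference ≈ 137.55 − 130.43 = 7.12 → 7 kt.

7 kt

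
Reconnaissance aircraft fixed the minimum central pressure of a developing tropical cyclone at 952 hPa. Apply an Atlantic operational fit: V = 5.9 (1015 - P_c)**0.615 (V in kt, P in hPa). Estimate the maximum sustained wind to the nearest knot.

ΔP = 1015 − 952 = 63 hPa.
63^0.615 ≈ 12.782.
V ≈ 5.9 × 12.782 ≈ 75.4 kt.

75 kt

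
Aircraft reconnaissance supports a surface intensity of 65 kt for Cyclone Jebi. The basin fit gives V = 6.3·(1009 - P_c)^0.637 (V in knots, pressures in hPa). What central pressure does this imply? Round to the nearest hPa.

970 hPa

ΔP = (V / 6.3)^(1/0.637) = (65/6.3)^1.570.
65/6.3 = 10.317; 10.317^1.570 ≈ 39.01 hPa.
P_c = 1009 − 39.01 = 969.99 ≈ 970 hPa.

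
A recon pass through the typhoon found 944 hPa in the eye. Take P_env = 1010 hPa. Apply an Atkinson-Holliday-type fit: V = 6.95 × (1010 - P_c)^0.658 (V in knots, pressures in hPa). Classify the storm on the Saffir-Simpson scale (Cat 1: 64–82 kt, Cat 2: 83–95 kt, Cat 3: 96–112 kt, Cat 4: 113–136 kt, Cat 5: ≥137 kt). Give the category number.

ΔP = 1010 − 944 = 66 hPa.
V ≈ 6.95 × 66^0.658 = 6.95 × 15.75 ≈ 109 kt.
109 kt falls in the Category 3 band.

3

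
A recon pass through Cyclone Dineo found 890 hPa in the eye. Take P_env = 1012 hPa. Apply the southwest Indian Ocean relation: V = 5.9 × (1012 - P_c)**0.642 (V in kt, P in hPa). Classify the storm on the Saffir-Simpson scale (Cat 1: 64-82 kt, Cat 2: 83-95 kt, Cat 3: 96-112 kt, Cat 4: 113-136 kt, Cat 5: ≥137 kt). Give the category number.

ΔP = 1012 − 890 = 122 hPa.
V ≈ 5.9 × 122^0.642 = 5.9 × 21.85 ≈ 129 kt.
129 kt falls in the Category 4 band.

4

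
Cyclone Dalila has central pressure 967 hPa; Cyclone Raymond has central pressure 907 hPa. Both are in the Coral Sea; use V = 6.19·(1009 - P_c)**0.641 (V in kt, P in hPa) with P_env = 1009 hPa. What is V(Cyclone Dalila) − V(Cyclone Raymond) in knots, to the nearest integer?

-52 kt

Cyclone Dalila: ΔP = 42; V ≈ 6.19 × 42^0.641 ≈ 67.95 kt.
Cyclone Raymond: ΔP = 102; V ≈ 6.19 × 102^0.641 ≈ 120.01 kt.
Difference ≈ 67.95 − 120.01 = -52.06 → -52 kt.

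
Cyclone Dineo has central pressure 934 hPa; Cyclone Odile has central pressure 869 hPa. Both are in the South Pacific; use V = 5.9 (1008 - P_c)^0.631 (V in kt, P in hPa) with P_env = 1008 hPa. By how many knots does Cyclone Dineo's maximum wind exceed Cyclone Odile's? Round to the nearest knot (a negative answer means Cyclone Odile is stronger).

-44 kt

Cyclone Dineo: ΔP = 74; V ≈ 5.9 × 74^0.631 ≈ 89.19 kt.
Cyclone Odile: ΔP = 139; V ≈ 5.9 × 139^0.631 ≈ 132.77 kt.
Difference ≈ 89.19 − 132.77 = -43.58 → -44 kt.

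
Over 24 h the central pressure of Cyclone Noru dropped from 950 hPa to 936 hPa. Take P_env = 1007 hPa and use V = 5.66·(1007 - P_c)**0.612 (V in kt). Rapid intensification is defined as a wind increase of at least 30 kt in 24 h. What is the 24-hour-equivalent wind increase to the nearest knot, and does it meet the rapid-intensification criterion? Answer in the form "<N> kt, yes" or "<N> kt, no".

10 kt, no

V₁: ΔP = 57, V ≈ 5.66 × 57^0.612 ≈ 67.21 kt.
V₂: ΔP = 71, V ≈ 5.66 × 71^0.612 ≈ 76.88 kt.
ΔV over 24 h = 9.67 kt → 24 h equivalent = 9.67 × 24/24 ≈ 9.67 kt.
10 kt < 30 kt ⇒ not rapid intensification.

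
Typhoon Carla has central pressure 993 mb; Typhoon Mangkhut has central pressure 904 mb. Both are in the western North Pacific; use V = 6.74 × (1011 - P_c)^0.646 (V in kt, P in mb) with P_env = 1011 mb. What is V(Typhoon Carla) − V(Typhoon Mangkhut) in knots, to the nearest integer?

-94 kt

Typhoon Carla: ΔP = 18; V ≈ 6.74 × 18^0.646 ≈ 43.61 kt.
Typhoon Mangkhut: ΔP = 107; V ≈ 6.74 × 107^0.646 ≈ 137.92 kt.
Difference ≈ 43.61 − 137.92 = -94.31 → -94 kt.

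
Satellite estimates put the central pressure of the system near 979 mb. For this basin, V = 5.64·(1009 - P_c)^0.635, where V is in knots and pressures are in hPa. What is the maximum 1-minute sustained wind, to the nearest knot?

ΔP = 1009 − 979 = 30 mb.
30^0.635 ≈ 8.669.
V ≈ 5.64 × 8.669 ≈ 48.9 kt.

49 kt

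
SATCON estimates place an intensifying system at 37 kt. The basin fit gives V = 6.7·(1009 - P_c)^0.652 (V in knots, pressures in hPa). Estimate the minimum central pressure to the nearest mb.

995 mb

ΔP = (V / 6.7)^(1/0.652) = (37/6.7)^1.534.
37/6.7 = 5.522; 5.522^1.534 ≈ 13.75 mb.
P_c = 1009 − 13.75 = 995.25 ≈ 995 mb.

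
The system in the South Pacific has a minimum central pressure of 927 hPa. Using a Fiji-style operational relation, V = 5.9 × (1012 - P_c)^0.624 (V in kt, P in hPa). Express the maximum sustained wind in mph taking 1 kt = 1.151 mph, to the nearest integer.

109 mph

ΔP = 1012 − 927 = 85 hPa.
V ≈ 5.9 × 85^0.624 = 5.9 × 15.994 ≈ 94.365 kt.
94.365 × 1.151 ≈ 108.61 mph → 109 mph.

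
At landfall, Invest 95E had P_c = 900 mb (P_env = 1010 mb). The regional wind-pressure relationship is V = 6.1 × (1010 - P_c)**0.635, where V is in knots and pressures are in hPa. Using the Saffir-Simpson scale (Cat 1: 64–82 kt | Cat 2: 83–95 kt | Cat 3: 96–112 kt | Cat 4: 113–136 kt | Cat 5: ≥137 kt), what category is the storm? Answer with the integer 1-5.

4

ΔP = 1010 − 900 = 110 mb.
V ≈ 6.1 × 110^0.635 = 6.1 × 19.78 ≈ 121 kt.
121 kt falls in the Category 4 band.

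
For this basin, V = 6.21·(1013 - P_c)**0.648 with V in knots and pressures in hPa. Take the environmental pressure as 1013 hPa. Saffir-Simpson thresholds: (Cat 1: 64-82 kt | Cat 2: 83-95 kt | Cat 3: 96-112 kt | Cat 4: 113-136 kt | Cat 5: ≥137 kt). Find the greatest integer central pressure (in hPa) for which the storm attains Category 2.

Category 2 begins at V = 83 kt.
Required ΔP = (83/6.21)^(1/0.648) = 13.366^1.543 ≈ 54.66 hPa.
P_c ≤ 1013 − 54.66 = 958.34, so the highest integer P_c is 958 hPa.

958 hPa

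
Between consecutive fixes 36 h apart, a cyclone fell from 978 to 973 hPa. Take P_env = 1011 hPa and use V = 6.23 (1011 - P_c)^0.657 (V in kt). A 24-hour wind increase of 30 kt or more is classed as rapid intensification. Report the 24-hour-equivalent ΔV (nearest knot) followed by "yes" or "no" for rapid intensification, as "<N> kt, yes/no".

4 kt, no

V₁: ΔP = 33, V ≈ 6.23 × 33^0.657 ≈ 61.97 kt.
V₂: ΔP = 38, V ≈ 6.23 × 38^0.657 ≈ 67.98 kt.
ΔV over 36 h = 6.01 kt → 24 h equivalent = 6.01 × 24/36 ≈ 4.01 kt.
4 kt < 30 kt ⇒ not rapid intensification.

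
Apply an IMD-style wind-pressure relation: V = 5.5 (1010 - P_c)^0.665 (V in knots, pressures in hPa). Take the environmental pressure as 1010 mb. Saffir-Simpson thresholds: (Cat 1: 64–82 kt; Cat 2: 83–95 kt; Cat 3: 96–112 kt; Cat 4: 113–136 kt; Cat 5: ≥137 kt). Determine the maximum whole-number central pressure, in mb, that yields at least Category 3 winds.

936 mb

Category 3 begins at V = 96 kt.
Required ΔP = (96/5.5)^(1/0.665) = 17.455^1.504 ≈ 73.71 mb.
P_c ≤ 1010 − 73.71 = 936.29, so the highest integer P_c is 936 mb.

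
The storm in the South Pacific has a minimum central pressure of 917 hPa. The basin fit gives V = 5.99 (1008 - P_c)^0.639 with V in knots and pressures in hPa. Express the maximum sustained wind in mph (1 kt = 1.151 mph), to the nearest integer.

123 mph

ΔP = 1008 − 917 = 91 hPa.
V ≈ 5.99 × 91^0.639 = 5.99 × 17.858 ≈ 106.968 kt.
106.968 × 1.151 ≈ 123.12 mph → 123 mph.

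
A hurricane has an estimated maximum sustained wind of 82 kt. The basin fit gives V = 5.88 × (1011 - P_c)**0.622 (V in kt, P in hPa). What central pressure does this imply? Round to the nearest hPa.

942 hPa

ΔP = (V / 5.88)^(1/0.622) = (82/5.88)^1.608.
82/5.88 = 13.946; 13.946^1.608 ≈ 69.17 hPa.
P_c = 1011 − 69.17 = 941.83 ≈ 942 hPa.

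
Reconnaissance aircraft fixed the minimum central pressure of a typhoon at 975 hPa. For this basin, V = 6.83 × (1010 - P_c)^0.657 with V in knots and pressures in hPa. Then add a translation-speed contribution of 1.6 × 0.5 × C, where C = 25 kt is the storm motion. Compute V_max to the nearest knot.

91 kt

ΔP = 1010 − 975 = 35 hPa.
35^0.657 ≈ 10.338.
V ≈ 6.83 × 10.338 ≈ 70.6 kt.
Translation term: 1.6 × 0.5 × 25 = 20 kt.
Corrected V ≈ 90.6 kt → 91 kt.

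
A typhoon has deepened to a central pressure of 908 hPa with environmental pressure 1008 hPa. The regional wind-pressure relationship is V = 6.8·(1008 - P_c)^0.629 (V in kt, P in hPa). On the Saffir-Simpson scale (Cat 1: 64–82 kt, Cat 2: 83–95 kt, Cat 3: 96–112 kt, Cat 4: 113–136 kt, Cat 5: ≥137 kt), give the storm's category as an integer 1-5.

ΔP = 1008 − 908 = 100 hPa.
V ≈ 6.8 × 100^0.629 = 6.8 × 18.11 ≈ 123 kt.
123 kt falls in the Category 4 band.

4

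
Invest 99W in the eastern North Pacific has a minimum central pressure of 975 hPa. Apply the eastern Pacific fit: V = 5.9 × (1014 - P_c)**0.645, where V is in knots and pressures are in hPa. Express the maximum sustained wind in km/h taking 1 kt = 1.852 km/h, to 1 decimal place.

116.1 km/h

ΔP = 1014 − 975 = 39 hPa.
V ≈ 5.9 × 39^0.645 = 5.9 × 10.623 ≈ 62.674 kt.
62.674 × 1.852 ≈ 116.07 km/h → 116.1 km/h.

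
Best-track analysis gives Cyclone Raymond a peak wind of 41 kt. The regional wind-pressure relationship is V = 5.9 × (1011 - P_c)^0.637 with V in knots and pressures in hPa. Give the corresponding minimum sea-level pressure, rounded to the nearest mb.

990 mb

ΔP = (V / 5.9)^(1/0.637) = (41/5.9)^1.570.
41/5.9 = 6.949; 6.949^1.570 ≈ 20.98 mb.
P_c = 1011 − 20.98 = 990.02 ≈ 990 mb.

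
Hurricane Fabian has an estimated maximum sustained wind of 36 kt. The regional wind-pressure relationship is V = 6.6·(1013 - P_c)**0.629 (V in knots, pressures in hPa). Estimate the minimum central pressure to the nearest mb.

998 mb

ΔP = (V / 6.6)^(1/0.629) = (36/6.6)^1.590.
36/6.6 = 5.455; 5.455^1.590 ≈ 14.84 mb.
P_c = 1013 − 14.84 = 998.16 ≈ 998 mb.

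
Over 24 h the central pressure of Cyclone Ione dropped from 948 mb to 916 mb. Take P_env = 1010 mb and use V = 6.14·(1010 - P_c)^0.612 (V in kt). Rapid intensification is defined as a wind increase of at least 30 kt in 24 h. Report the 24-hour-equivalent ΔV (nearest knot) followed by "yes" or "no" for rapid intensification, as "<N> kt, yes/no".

V₁: ΔP = 62, V ≈ 6.14 × 62^0.612 ≈ 76.76 kt.
V₂: ΔP = 94, V ≈ 6.14 × 94^0.612 ≈ 99.02 kt.
ΔV over 24 h = 22.26 kt → 24 h equivalent = 22.26 × 24/24 ≈ 22.26 kt.
22 kt < 30 kt ⇒ not rapid intensification.

22 kt, no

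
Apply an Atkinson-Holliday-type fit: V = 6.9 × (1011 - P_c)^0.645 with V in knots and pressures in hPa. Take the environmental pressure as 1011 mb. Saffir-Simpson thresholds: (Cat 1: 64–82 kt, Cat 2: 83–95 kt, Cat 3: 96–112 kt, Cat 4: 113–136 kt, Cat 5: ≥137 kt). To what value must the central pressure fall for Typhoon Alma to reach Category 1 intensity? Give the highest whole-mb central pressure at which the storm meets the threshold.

979 mb

Category 1 begins at V = 64 kt.
Required ΔP = (64/6.9)^(1/0.645) = 9.275^1.550 ≈ 31.60 mb.
P_c ≤ 1011 − 31.60 = 979.40, so the highest integer P_c is 979 mb.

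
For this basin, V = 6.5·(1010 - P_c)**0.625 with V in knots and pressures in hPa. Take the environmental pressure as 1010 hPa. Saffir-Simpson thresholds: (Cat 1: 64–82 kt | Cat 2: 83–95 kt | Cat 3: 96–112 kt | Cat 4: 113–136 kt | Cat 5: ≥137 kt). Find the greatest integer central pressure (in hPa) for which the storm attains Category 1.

Category 1 begins at V = 64 kt.
Required ΔP = (64/6.5)^(1/0.625) = 9.846^1.600 ≈ 38.84 hPa.
P_c ≤ 1010 − 38.84 = 971.16, so the highest integer P_c is 971 hPa.

971 hPa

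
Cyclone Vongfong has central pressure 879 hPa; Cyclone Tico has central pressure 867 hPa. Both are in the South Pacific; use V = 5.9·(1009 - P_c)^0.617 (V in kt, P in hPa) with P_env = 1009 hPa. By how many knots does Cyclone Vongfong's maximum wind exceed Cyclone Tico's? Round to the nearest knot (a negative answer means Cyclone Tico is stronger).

Cyclone Vongfong: ΔP = 130; V ≈ 5.9 × 130^0.617 ≈ 118.89 kt.
Cyclone Tico: ΔP = 142; V ≈ 5.9 × 142^0.617 ≈ 125.55 kt.
Difference ≈ 118.89 − 125.55 = -6.66 → -7 kt.

-7 kt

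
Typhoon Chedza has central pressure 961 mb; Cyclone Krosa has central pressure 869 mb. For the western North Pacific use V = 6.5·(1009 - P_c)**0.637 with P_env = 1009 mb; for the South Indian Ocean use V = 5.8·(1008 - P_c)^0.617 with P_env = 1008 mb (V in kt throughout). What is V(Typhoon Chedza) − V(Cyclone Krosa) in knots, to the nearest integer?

Typhoon Chedza: ΔP = 48; V ≈ 6.5 × 48^0.637 ≈ 76.54 kt.
Cyclone Krosa: ΔP = 139; V ≈ 5.8 × 139^0.617 ≈ 121.81 kt.
Difference ≈ 76.54 − 121.81 = -45.27 → -45 kt.

-45 kt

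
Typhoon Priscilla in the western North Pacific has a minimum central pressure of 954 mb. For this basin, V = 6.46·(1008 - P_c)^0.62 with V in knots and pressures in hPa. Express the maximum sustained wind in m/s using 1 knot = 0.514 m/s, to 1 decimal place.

ΔP = 1008 − 954 = 54 mb.
V ≈ 6.46 × 54^0.62 = 6.46 × 11.860 ≈ 76.616 kt.
76.616 × 0.514 ≈ 39.38 m/s → 39.4 m/s.

39.4 m/s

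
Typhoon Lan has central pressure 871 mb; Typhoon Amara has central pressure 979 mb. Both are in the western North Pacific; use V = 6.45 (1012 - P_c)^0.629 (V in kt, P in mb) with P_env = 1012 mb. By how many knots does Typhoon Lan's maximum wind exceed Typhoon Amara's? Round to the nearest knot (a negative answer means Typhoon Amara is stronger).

87 kt

Typhoon Lan: ΔP = 141; V ≈ 6.45 × 141^0.629 ≈ 145.02 kt.
Typhoon Amara: ΔP = 33; V ≈ 6.45 × 33^0.629 ≈ 58.17 kt.
Difference ≈ 145.02 − 58.17 = 86.85 → 87 kt.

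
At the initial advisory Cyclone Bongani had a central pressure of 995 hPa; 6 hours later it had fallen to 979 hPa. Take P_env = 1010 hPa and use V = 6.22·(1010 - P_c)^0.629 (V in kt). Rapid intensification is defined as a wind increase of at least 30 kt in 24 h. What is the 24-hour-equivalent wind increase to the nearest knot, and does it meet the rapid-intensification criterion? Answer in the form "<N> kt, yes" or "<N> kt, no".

79 kt, yes

V₁: ΔP = 15, V ≈ 6.22 × 15^0.629 ≈ 34.16 kt.
V₂: ΔP = 31, V ≈ 6.22 × 31^0.629 ≈ 53.93 kt.
ΔV over 6 h = 19.77 kt → 24 h equivalent = 19.77 × 24/6 ≈ 79.08 kt.
79 kt ≥ 30 kt ⇒ rapid intensification.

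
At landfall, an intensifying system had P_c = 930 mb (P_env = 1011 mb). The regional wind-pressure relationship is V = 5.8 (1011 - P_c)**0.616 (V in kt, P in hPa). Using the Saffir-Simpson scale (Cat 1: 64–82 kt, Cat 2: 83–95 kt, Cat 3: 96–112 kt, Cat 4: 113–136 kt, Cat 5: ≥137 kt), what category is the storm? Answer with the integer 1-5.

ΔP = 1011 − 930 = 81 mb.
V ≈ 5.8 × 81^0.616 = 5.8 × 14.98 ≈ 87 kt.
87 kt falls in the Category 2 band.

2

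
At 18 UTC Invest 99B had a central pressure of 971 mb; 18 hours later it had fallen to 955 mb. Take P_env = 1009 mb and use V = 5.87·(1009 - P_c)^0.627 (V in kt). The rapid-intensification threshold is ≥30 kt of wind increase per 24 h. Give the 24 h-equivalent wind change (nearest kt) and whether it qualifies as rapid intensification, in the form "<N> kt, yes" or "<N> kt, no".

19 kt, no

V₁: ΔP = 38, V ≈ 5.87 × 38^0.627 ≈ 57.43 kt.
V₂: ΔP = 54, V ≈ 5.87 × 54^0.627 ≈ 71.59 kt.
ΔV over 18 h = 14.16 kt → 24 h equivalent = 14.16 × 24/18 ≈ 18.88 kt.
19 kt < 30 kt ⇒ not rapid intensification.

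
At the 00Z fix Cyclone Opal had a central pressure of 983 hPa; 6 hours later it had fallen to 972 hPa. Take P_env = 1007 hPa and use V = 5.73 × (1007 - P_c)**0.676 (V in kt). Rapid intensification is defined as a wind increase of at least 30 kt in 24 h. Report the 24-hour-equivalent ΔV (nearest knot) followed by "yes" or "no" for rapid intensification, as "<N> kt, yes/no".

V₁: ΔP = 24, V ≈ 5.73 × 24^0.676 ≈ 49.11 kt.
V₂: ΔP = 35, V ≈ 5.73 × 35^0.676 ≈ 63.38 kt.
ΔV over 6 h = 14.27 kt → 24 h equivalent = 14.27 × 24/6 ≈ 57.08 kt.
57 kt ≥ 30 kt ⇒ rapid intensification.

57 kt, yes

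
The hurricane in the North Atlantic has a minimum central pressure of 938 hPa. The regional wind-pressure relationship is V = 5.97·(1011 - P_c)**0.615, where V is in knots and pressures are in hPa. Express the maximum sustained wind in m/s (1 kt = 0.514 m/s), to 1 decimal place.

42.9 m/s

ΔP = 1011 − 938 = 73 hPa.
V ≈ 5.97 × 73^0.615 = 5.97 × 13.994 ≈ 83.545 kt.
83.545 × 0.514 ≈ 42.94 m/s → 42.9 m/s.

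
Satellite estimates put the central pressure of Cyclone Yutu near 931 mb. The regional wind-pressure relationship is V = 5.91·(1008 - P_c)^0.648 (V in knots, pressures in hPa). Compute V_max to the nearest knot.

ΔP = 1008 − 931 = 77 mb.
77^0.648 ≈ 16.690.
V ≈ 5.91 × 16.690 ≈ 98.6 kt.

99 kt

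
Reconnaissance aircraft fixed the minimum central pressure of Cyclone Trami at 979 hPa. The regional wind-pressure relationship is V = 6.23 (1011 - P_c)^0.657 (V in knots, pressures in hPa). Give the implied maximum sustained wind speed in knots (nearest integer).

61 kt

ΔP = 1011 − 979 = 32 hPa.
32^0.657 ≈ 9.747.
V ≈ 6.23 × 9.747 ≈ 60.7 kt.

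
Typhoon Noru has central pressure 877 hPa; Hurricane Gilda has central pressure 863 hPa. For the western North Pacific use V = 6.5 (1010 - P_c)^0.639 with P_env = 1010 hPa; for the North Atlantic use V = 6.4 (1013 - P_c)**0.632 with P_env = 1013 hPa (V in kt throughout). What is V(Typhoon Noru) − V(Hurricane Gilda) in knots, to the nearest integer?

-4 kt

Typhoon Noru: ΔP = 133; V ≈ 6.5 × 133^0.639 ≈ 147.93 kt.
Hurricane Gilda: ΔP = 150; V ≈ 6.4 × 150^0.632 ≈ 151.87 kt.
Difference ≈ 147.93 − 151.87 = -3.94 → -4 kt.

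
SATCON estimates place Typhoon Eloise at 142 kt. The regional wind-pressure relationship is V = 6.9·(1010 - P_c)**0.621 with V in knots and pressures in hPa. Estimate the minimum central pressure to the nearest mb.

880 mb

ΔP = (V / 6.9)^(1/0.621) = (142/6.9)^1.610.
142/6.9 = 20.580; 20.580^1.610 ≈ 130.33 mb.
P_c = 1010 − 130.33 = 879.67 ≈ 880 mb.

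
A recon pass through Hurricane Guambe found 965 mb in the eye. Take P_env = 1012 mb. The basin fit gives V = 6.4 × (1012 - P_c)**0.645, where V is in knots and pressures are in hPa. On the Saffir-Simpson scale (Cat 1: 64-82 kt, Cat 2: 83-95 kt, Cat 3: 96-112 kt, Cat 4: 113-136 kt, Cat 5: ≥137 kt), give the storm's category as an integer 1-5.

ΔP = 1012 − 965 = 47 mb.
V ≈ 6.4 × 47^0.645 = 6.4 × 11.98 ≈ 77 kt.
77 kt falls in the Category 1 band.

1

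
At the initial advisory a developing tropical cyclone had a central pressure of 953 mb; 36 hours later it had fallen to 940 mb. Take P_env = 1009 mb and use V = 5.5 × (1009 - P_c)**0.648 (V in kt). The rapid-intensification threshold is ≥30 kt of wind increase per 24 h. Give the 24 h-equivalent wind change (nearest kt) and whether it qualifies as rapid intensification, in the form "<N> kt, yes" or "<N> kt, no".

7 kt, no

V₁: ΔP = 56, V ≈ 5.5 × 56^0.648 ≈ 74.68 kt.
V₂: ΔP = 69, V ≈ 5.5 × 69^0.648 ≈ 85.49 kt.
ΔV over 36 h = 10.81 kt → 24 h equivalent = 10.81 × 24/36 ≈ 7.21 kt.
7 kt < 30 kt ⇒ not rapid intensification.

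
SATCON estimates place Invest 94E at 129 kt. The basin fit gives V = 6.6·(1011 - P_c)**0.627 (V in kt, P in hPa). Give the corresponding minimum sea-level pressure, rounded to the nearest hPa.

ΔP = (V / 6.6)^(1/0.627) = (129/6.6)^1.595.
129/6.6 = 19.545; 19.545^1.595 ≈ 114.57 hPa.
P_c = 1011 − 114.57 = 896.43 ≈ 896 hPa.

896 hPa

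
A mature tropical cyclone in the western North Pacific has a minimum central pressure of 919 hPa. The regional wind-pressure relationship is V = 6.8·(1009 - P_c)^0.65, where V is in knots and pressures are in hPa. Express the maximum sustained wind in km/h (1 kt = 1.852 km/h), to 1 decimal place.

ΔP = 1009 − 919 = 90 hPa.
V ≈ 6.8 × 90^0.65 = 6.8 × 18.632 ≈ 126.697 kt.
126.697 × 1.852 ≈ 234.64 km/h → 234.6 km/h.

234.6 km/h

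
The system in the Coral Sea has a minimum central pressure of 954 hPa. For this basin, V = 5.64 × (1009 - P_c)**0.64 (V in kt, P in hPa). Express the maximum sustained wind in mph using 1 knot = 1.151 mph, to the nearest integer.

84 mph

ΔP = 1009 − 954 = 55 hPa.
V ≈ 5.64 × 55^0.64 = 5.64 × 12.997 ≈ 73.301 kt.
73.301 × 1.151 ≈ 84.37 mph → 84 mph.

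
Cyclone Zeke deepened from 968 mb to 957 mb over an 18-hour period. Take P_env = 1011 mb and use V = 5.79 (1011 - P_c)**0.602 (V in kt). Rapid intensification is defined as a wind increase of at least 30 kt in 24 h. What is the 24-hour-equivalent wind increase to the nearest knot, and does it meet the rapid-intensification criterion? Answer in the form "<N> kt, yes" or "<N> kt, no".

11 kt, no

V₁: ΔP = 43, V ≈ 5.79 × 43^0.602 ≈ 55.72 kt.
V₂: ΔP = 54, V ≈ 5.79 × 54^0.602 ≈ 63.91 kt.
ΔV over 18 h = 8.19 kt → 24 h equivalent = 8.19 × 24/18 ≈ 10.92 kt.
11 kt < 30 kt ⇒ not rapid intensification.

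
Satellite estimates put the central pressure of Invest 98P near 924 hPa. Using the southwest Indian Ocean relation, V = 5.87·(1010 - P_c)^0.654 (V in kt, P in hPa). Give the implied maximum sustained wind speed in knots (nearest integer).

ΔP = 1010 − 924 = 86 hPa.
86^0.654 ≈ 18.415.
V ≈ 5.87 × 18.415 ≈ 108.1 kt.

108 kt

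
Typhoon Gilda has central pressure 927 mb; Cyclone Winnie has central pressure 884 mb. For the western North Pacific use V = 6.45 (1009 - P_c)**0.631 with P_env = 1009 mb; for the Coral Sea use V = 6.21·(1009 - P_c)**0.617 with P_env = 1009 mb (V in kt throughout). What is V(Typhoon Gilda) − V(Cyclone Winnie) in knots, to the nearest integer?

-18 kt

Typhoon Gilda: ΔP = 82; V ≈ 6.45 × 82^0.631 ≈ 104.03 kt.
Cyclone Winnie: ΔP = 125; V ≈ 6.21 × 125^0.617 ≈ 122.15 kt.
Difference ≈ 104.03 − 122.15 = -18.12 → -18 kt.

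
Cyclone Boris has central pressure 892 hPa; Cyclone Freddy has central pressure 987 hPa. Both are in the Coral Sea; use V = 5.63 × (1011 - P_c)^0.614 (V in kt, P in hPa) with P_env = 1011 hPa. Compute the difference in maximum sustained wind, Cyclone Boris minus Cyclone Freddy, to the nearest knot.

Cyclone Boris: ΔP = 119; V ≈ 5.63 × 119^0.614 ≈ 105.90 kt.
Cyclone Freddy: ΔP = 24; V ≈ 5.63 × 24^0.614 ≈ 39.62 kt.
Difference ≈ 105.90 − 39.62 = 66.28 → 66 kt.

66 kt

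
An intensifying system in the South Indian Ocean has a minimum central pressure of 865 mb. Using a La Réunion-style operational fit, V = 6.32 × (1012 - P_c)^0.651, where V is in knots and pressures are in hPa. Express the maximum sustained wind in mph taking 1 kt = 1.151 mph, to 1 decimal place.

ΔP = 1012 − 865 = 147 mb.
V ≈ 6.32 × 147^0.651 = 6.32 × 25.759 ≈ 162.795 kt.
162.795 × 1.151 ≈ 187.38 mph → 187.4 mph.

187.4 mph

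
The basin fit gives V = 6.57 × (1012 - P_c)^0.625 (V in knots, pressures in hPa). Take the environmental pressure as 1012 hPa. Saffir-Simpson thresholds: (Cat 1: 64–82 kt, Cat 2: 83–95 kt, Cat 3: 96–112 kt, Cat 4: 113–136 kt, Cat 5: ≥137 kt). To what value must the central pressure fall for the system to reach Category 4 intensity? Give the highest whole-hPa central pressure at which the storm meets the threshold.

Category 4 begins at V = 113 kt.
Required ΔP = (113/6.57)^(1/0.625) = 17.199^1.600 ≈ 94.80 hPa.
P_c ≤ 1012 − 94.80 = 917.20, so the highest integer P_c is 917 hPa.

917 hPa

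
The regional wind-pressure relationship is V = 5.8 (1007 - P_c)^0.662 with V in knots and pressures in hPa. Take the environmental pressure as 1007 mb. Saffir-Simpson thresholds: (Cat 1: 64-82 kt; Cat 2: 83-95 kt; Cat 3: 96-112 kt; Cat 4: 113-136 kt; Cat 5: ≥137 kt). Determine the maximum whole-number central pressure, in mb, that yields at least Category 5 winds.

888 mb

Category 5 begins at V = 137 kt.
Required ΔP = (137/5.8)^(1/0.662) = 23.621^1.511 ≈ 118.70 mb.
P_c ≤ 1007 − 118.70 = 888.30, so the highest integer P_c is 888 mb.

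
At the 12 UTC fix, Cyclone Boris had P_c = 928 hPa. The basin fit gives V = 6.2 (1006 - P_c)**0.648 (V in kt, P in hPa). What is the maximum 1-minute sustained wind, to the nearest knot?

104 kt

ΔP = 1006 − 928 = 78 hPa.
78^0.648 ≈ 16.830.
V ≈ 6.2 × 16.830 ≈ 104.3 kt.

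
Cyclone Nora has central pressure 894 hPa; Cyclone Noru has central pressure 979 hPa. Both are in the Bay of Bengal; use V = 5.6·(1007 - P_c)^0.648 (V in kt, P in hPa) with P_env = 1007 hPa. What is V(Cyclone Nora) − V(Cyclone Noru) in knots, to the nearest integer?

71 kt

Cyclone Nora: ΔP = 113; V ≈ 5.6 × 113^0.648 ≈ 119.83 kt.
Cyclone Noru: ΔP = 28; V ≈ 5.6 × 28^0.648 ≈ 48.52 kt.
Difference ≈ 119.83 − 48.52 = 71.31 → 71 kt.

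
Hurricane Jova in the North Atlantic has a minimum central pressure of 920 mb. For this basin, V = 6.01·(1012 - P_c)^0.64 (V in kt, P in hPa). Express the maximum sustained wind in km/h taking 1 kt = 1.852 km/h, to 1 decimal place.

ΔP = 1012 − 920 = 92 mb.
V ≈ 6.01 × 92^0.64 = 6.01 × 18.064 ≈ 108.567 kt.
108.567 × 1.852 ≈ 201.07 km/h → 201.1 km/h.

201.1 km/h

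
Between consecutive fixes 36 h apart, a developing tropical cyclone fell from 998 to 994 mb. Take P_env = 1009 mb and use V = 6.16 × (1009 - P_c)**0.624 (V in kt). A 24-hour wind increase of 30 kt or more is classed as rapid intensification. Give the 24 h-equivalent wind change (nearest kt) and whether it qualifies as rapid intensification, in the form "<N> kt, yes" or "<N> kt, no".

V₁: ΔP = 11, V ≈ 6.16 × 11^0.624 ≈ 27.50 kt.
V₂: ΔP = 15, V ≈ 6.16 × 15^0.624 ≈ 33.38 kt.
ΔV over 36 h = 5.88 kt → 24 h equivalent = 5.88 × 24/36 ≈ 3.92 kt.
4 kt < 30 kt ⇒ not rapid intensification.

4 kt, no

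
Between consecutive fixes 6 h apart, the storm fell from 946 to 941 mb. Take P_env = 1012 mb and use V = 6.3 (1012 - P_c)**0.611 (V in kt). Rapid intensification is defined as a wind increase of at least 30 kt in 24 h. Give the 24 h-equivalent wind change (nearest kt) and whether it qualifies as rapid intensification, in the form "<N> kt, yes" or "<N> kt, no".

V₁: ΔP = 66, V ≈ 6.3 × 66^0.611 ≈ 81.49 kt.
V₂: ΔP = 71, V ≈ 6.3 × 71^0.611 ≈ 85.20 kt.
ΔV over 6 h = 3.71 kt → 24 h equivalent = 3.71 × 24/6 ≈ 14.84 kt.
15 kt < 30 kt ⇒ not rapid intensification.

15 kt, no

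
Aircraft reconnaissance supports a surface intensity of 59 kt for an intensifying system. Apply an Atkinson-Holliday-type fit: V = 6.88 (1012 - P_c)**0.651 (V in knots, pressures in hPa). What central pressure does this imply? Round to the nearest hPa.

985 hPa

ΔP = (V / 6.88)^(1/0.651) = (59/6.88)^1.536.
59/6.88 = 8.576; 8.576^1.536 ≈ 27.14 hPa.
P_c = 1012 − 27.14 = 984.86 ≈ 985 hPa.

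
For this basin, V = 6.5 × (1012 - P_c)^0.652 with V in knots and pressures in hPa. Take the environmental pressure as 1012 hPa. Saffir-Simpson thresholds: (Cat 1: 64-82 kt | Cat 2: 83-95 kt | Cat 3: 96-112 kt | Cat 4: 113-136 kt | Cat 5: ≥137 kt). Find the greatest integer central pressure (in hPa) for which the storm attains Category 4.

Category 4 begins at V = 113 kt.
Required ΔP = (113/6.5)^(1/0.652) = 17.385^1.534 ≈ 79.82 hPa.
P_c ≤ 1012 − 79.82 = 932.18, so the highest integer P_c is 932 hPa.

932 hPa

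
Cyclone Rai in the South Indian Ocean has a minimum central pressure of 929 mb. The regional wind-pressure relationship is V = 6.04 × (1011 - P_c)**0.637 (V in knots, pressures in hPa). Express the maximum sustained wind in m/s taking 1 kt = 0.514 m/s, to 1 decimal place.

ΔP = 1011 − 929 = 82 mb.
V ≈ 6.04 × 82^0.637 = 6.04 × 16.561 ≈ 100.031 kt.
100.031 × 0.514 ≈ 51.42 m/s → 51.4 m/s.

51.4 m/s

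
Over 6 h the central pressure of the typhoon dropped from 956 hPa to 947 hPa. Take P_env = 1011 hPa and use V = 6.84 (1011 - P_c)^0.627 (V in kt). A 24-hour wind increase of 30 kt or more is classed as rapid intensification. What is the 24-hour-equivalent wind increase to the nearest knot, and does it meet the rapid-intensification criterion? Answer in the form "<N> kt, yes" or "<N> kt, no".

V₁: ΔP = 55, V ≈ 6.84 × 55^0.627 ≈ 84.38 kt.
V₂: ΔP = 64, V ≈ 6.84 × 64^0.627 ≈ 92.80 kt.
ΔV over 6 h = 8.42 kt → 24 h equivalent = 8.42 × 24/6 ≈ 33.68 kt.
34 kt ≥ 30 kt ⇒ rapid intensification.

34 kt, yes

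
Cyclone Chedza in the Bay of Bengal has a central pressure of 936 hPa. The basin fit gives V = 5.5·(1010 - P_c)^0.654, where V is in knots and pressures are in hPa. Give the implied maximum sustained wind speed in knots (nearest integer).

92 kt

ΔP = 1010 − 936 = 74 hPa.
74^0.654 ≈ 16.691.
V ≈ 5.5 × 16.691 ≈ 91.8 kt.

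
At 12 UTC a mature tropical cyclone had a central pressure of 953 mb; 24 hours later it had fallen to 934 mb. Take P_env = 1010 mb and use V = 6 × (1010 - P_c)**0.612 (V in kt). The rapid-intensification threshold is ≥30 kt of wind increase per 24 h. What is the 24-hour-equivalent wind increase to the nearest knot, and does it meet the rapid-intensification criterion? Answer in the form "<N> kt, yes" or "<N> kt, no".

14 kt, no

V₁: ΔP = 57, V ≈ 6 × 57^0.612 ≈ 71.24 kt.
V₂: ΔP = 76, V ≈ 6 × 76^0.612 ≈ 84.96 kt.
ΔV over 24 h = 13.72 kt → 24 h equivalent = 13.72 × 24/24 ≈ 13.72 kt.
14 kt < 30 kt ⇒ not rapid intensification.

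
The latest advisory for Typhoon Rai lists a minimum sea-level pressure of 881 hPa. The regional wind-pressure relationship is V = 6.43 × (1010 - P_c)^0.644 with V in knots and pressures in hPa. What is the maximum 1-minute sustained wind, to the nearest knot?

147 kt

ΔP = 1010 − 881 = 129 hPa.
129^0.644 ≈ 22.868.
V ≈ 6.43 × 22.868 ≈ 147.0 kt.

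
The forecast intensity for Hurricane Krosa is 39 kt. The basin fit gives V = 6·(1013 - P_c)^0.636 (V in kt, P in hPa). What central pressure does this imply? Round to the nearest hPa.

ΔP = (V / 6)^(1/0.636) = (39/6)^1.572.
39/6 = 6.500; 6.500^1.572 ≈ 18.97 hPa.
P_c = 1013 − 18.97 = 994.03 ≈ 994 hPa.

994 hPa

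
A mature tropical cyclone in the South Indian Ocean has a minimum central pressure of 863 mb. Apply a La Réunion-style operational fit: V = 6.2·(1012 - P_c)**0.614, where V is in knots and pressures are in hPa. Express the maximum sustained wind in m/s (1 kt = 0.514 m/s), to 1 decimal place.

ΔP = 1012 − 863 = 149 mb.
V ≈ 6.2 × 149^0.614 = 6.2 × 21.594 ≈ 133.884 kt.
133.884 × 0.514 ≈ 68.82 m/s → 68.8 m/s.

68.8 m/s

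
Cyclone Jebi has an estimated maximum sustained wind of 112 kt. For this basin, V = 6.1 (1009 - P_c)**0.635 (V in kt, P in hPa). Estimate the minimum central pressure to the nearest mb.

911 mb

ΔP = (V / 6.1)^(1/0.635) = (112/6.1)^1.575.
112/6.1 = 18.361; 18.361^1.575 ≈ 97.81 mb.
P_c = 1009 − 97.81 = 911.19 ≈ 911 mb.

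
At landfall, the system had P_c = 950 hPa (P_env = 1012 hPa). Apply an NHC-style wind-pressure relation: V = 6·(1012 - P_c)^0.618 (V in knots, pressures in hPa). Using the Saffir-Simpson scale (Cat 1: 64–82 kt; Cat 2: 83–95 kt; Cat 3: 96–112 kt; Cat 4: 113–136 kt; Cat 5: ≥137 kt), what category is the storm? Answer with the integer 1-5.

1

ΔP = 1012 − 950 = 62 hPa.
V ≈ 6 × 62^0.618 = 6 × 12.81 ≈ 77 kt.
77 kt falls in the Category 1 band.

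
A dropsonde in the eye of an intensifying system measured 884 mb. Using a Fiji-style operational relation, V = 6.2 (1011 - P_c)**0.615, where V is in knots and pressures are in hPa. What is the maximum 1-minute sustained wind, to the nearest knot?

ΔP = 1011 − 884 = 127 mb.
127^0.615 ≈ 19.672.
V ≈ 6.2 × 19.672 ≈ 122.0 kt.

122 kt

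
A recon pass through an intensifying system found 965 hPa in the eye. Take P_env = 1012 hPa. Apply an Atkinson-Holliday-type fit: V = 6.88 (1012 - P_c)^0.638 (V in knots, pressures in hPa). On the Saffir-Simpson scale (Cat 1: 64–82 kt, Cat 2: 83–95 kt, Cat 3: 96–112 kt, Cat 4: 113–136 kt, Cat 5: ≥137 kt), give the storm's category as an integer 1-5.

ΔP = 1012 − 965 = 47 hPa.
V ≈ 6.88 × 47^0.638 = 6.88 × 11.66 ≈ 80 kt.
80 kt falls in the Category 1 band.

1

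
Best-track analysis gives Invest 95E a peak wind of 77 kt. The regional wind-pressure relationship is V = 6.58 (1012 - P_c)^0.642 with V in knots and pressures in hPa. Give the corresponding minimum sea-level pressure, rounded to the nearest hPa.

ΔP = (V / 6.58)^(1/0.642) = (77/6.58)^1.558.
77/6.58 = 11.702; 11.702^1.558 ≈ 46.13 hPa.
P_c = 1012 − 46.13 = 965.87 ≈ 966 hPa.

966 hPa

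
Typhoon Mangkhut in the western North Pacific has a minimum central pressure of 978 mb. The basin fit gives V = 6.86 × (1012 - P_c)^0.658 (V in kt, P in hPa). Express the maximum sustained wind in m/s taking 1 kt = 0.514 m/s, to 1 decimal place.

ΔP = 1012 − 978 = 34 mb.
V ≈ 6.86 × 34^0.658 = 6.86 × 10.179 ≈ 69.829 kt.
69.829 × 0.514 ≈ 35.89 m/s → 35.9 m/s.

35.9 m/s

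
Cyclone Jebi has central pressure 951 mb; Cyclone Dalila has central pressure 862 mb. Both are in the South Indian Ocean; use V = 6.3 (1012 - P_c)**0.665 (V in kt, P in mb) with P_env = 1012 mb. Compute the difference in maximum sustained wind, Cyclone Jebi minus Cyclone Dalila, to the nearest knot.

-79 kt

Cyclone Jebi: ΔP = 61; V ≈ 6.3 × 61^0.665 ≈ 96.96 kt.
Cyclone Dalila: ΔP = 150; V ≈ 6.3 × 150^0.665 ≈ 176.38 kt.
Difference ≈ 96.96 − 176.38 = -79.42 → -79 kt.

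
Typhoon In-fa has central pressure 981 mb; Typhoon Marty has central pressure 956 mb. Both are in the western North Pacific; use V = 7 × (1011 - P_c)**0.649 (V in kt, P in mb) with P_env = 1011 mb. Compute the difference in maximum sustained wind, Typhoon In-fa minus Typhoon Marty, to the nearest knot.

Typhoon In-fa: ΔP = 30; V ≈ 7 × 30^0.649 ≈ 63.64 kt.
Typhoon Marty: ΔP = 55; V ≈ 7 × 55^0.649 ≈ 94.32 kt.
Difference ≈ 63.64 − 94.32 = -30.68 → -31 kt.

-31 kt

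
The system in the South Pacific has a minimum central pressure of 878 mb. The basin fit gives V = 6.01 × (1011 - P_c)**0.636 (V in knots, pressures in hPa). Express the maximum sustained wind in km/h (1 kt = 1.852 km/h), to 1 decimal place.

ΔP = 1011 − 878 = 133 mb.
V ≈ 6.01 × 133^0.636 = 6.01 × 22.427 ≈ 134.786 kt.
134.786 × 1.852 ≈ 249.62 km/h → 249.6 km/h.

249.6 km/h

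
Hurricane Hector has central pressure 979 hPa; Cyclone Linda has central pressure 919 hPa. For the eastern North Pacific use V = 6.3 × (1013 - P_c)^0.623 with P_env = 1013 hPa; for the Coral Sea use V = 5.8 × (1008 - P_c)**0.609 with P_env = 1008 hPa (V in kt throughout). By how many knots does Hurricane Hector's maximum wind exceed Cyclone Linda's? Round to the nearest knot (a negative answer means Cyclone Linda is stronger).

-33 kt

Hurricane Hector: ΔP = 34; V ≈ 6.3 × 34^0.623 ≈ 56.68 kt.
Cyclone Linda: ΔP = 89; V ≈ 5.8 × 89^0.609 ≈ 89.25 kt.
Difference ≈ 56.68 − 89.25 = -32.57 → -33 kt.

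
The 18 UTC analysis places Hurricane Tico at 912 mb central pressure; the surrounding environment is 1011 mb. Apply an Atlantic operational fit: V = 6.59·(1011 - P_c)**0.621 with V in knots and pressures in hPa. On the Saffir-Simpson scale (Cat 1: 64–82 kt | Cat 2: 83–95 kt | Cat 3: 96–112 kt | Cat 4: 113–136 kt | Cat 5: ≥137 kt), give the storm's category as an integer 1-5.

4

ΔP = 1011 − 912 = 99 mb.
V ≈ 6.59 × 99^0.621 = 6.59 × 17.35 ≈ 114 kt.
114 kt falls in the Category 4 band.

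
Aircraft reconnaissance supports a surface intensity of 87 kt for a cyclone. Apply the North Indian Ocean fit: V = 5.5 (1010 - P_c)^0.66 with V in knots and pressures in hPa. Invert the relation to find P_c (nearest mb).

ΔP = (V / 5.5)^(1/0.66) = (87/5.5)^1.515.
87/5.5 = 15.818; 15.818^1.515 ≈ 65.60 mb.
P_c = 1010 − 65.60 = 944.40 ≈ 944 mb.

944 mb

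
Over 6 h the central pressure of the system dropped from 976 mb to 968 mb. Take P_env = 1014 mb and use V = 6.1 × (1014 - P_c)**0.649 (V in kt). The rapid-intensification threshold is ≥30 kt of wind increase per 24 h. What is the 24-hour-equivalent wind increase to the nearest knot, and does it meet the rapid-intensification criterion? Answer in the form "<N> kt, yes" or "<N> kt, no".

34 kt, yes

V₁: ΔP = 38, V ≈ 6.1 × 38^0.649 ≈ 64.66 kt.
V₂: ΔP = 46, V ≈ 6.1 × 46^0.649 ≈ 73.19 kt.
ΔV over 6 h = 8.53 kt → 24 h equivalent = 8.53 × 24/6 ≈ 34.12 kt.
34 kt ≥ 30 kt ⇒ rapid intensification.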